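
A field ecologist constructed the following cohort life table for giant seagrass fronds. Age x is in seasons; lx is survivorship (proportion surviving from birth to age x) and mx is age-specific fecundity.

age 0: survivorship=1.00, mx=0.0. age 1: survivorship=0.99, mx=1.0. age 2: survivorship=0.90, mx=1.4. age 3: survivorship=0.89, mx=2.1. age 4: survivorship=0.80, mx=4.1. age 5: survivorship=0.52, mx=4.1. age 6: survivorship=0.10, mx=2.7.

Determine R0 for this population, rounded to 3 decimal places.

lx·mx by age: 0, 0.99, 1.26, 1.869, 3.28, 2.132, 0.27
R0 = Σ lx·mx = 9.801 → 9.801

9.801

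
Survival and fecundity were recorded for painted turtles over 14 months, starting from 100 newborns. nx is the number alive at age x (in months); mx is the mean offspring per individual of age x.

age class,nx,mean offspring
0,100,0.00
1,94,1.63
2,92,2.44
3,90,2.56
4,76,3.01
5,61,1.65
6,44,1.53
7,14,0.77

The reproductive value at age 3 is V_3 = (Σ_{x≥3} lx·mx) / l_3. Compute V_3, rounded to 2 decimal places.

lx = nx/n0 = nx/100: 1, 0.94, 0.92, 0.9, 0.76, 0.61, 0.44, 0.14
lx·mx for x ≥ 3: 2.304, 2.2876, 1.0065, 0.6732, 0.1078 → sum = 6.3791
V_3 = 6.3791 / l_3 = 6.3791 / 0.9 = 7.087889… → 7.09

7.09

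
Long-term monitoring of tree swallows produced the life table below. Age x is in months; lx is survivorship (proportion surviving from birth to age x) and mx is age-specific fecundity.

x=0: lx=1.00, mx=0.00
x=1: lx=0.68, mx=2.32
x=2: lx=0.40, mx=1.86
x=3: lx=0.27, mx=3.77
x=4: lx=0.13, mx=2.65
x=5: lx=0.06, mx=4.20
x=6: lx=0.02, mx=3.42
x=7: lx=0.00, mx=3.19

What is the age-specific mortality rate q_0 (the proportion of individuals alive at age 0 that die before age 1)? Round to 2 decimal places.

0.32

q_0 = (l_0 − l_1) / l_0 = (1 − 0.68) / 1
     = 0.32 / 1 = 0.32 → 0.32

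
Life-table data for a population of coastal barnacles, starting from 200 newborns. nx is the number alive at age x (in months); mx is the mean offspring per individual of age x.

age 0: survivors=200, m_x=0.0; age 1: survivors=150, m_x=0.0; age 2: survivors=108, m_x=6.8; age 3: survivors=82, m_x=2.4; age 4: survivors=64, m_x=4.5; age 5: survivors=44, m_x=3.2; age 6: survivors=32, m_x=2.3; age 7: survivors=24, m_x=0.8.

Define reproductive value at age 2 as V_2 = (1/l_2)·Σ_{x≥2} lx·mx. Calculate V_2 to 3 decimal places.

13.452

lx = nx/n0 = nx/200: 1, 0.75, 0.54, 0.41, 0.32, 0.22, 0.16, 0.12
lx·mx for x ≥ 2: 3.672, 0.984, 1.44, 0.704, 0.368, 0.096 → sum = 7.264
V_2 = 7.264 / l_2 = 7.264 / 0.54 = 13.451852… → 13.452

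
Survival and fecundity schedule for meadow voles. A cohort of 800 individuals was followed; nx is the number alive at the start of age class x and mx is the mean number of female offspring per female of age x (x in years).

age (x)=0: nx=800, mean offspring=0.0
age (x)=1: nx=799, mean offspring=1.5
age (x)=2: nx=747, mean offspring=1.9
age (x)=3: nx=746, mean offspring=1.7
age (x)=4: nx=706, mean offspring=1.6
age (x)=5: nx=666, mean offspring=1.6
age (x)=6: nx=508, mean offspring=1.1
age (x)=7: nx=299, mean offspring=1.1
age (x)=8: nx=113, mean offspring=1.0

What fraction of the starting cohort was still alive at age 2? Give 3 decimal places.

l_2 = n_2/n_0 = 747/800 = 0.93375 → 0.934

0.934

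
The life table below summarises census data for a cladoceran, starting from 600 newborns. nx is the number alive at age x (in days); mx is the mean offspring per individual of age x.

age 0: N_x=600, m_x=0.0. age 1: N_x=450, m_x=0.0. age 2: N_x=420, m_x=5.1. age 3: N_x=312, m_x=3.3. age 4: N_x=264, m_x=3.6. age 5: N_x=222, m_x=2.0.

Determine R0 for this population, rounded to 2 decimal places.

lx = nx/n0 = nx/600: 1, 0.75, 0.7, 0.52, 0.44, 0.37
lx·mx by age: 0, 0, 3.57, 1.716, 1.584, 0.74
R0 = Σ lx·mx = 7.61 → 7.61

7.61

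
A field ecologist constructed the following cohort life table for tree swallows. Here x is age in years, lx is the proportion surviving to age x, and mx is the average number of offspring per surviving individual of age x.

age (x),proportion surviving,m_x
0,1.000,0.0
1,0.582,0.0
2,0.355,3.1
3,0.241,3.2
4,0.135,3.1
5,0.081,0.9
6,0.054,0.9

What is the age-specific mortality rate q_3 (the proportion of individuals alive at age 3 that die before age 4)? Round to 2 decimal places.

0.44

q_3 = (l_3 − l_4) / l_3 = (0.241 − 0.135) / 0.241
     = 0.106 / 0.241 = 0.439834… → 0.44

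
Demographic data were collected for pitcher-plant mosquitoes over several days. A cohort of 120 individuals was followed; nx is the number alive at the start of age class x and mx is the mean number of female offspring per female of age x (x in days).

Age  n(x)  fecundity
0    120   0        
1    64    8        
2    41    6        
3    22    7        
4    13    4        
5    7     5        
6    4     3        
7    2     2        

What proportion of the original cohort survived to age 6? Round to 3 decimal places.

l_6 = n_6/n_0 = 4/120 = 0.033333… → 0.033

0.033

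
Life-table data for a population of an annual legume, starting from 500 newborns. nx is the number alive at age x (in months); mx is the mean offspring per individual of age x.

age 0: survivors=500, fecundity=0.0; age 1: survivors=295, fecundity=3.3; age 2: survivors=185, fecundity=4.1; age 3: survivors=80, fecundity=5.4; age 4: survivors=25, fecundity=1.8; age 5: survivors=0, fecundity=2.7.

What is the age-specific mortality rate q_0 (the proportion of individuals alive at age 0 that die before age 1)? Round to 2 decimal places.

lx = nx/n0 = nx/500: 1, 0.59, 0.37, 0.16, 0.05, 0
q_0 = (l_0 − l_1) / l_0 = (1 − 0.59) / 1
     = 0.41 / 1 = 0.41 → 0.41

0.41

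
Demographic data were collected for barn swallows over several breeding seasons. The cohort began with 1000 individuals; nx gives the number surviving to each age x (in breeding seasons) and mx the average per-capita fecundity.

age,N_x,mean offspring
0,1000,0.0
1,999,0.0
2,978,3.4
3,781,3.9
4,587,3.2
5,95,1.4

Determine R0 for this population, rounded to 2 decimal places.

lx = nx/n0 = nx/1000: 1, 0.999, 0.978, 0.781, 0.587, 0.095
lx·mx by age: 0, 0, 3.3252, 3.0459, 1.8784, 0.133
R0 = Σ lx·mx = 8.3825 → 8.38

8.38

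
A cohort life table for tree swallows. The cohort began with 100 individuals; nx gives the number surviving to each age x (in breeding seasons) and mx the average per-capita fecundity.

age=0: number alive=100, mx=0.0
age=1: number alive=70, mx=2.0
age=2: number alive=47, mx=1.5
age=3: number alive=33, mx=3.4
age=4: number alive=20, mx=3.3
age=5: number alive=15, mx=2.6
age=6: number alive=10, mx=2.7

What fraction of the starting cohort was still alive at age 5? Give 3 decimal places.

l_5 = n_5/n_0 = 15/100 = 0.15 → 0.150

0.150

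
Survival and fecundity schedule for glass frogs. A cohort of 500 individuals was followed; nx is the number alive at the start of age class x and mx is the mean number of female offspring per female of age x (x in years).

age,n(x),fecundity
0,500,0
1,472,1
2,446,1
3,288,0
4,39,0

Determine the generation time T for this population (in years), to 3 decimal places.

1.486

lx = nx/n0 = nx/500: 1, 0.944, 0.892, 0.576, 0.078
lx·mx: 0, 0.944, 0.892, 0, 0 → R0 = 1.836
x·lx·mx: 0, 0.944, 1.784, 0, 0 → Σ = 2.728
T = 2.728 / 1.836 = 1.485839… → 1.486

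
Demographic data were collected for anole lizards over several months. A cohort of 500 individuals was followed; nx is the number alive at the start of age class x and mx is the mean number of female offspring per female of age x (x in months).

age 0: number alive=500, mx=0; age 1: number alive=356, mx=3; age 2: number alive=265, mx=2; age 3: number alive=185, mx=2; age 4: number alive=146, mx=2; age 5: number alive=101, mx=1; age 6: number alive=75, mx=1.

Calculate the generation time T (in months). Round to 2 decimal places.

2.20

lx = nx/n0 = nx/500: 1, 0.712, 0.53, 0.37, 0.292, 0.202, 0.15
lx·mx: 0, 2.136, 1.06, 0.74, 0.584, 0.202, 0.15 → R0 = 4.872
x·lx·mx: 0, 2.136, 2.12, 2.22, 2.336, 1.01, 0.9 → Σ = 10.722
T = 10.722 / 4.872 = 2.200739… → 2.20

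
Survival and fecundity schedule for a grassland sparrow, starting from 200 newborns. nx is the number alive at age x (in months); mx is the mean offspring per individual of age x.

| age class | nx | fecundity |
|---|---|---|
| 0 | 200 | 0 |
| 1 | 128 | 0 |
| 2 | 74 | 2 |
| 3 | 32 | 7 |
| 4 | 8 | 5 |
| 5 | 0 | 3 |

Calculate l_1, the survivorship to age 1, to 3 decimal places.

l_1 = n_1/n_0 = 128/200 = 0.64 → 0.640

0.640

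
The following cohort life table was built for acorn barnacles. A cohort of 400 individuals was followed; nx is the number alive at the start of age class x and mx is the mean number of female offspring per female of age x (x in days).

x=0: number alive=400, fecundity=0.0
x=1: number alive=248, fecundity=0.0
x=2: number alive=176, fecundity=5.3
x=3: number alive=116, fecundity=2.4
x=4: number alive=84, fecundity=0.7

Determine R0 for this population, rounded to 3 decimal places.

lx = nx/n0 = nx/400: 1, 0.62, 0.44, 0.29, 0.21
lx·mx by age: 0, 0, 2.332, 0.696, 0.147
R0 = Σ lx·mx = 3.175 → 3.175

3.175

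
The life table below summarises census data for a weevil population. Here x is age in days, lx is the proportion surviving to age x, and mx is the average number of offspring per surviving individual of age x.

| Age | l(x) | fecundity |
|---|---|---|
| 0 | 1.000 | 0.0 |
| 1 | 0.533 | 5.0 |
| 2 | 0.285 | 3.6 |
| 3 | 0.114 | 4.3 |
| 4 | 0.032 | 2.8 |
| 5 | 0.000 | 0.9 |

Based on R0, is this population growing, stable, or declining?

growing

R0 = Σ lx·mx = 0 + 2.665 + 1.026 + 0.4902 + 0.0896 + 0 = 4.2708
R0 > 1, so the population is growing.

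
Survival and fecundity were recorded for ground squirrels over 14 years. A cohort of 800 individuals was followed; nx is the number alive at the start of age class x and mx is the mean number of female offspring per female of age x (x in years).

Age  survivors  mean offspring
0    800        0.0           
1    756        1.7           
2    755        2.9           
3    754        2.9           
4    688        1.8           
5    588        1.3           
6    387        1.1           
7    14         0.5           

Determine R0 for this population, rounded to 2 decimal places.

10.12

lx = nx/n0 = nx/800: 1, 0.945, 0.94375, 0.9425, 0.86, 0.735, 0.48375, 0.0175
lx·mx by age: 0, 1.6065, 2.736875, 2.73325, 1.548, 0.9555, 0.532125, 0.00875
R0 = Σ lx·mx = 10.121 → 10.12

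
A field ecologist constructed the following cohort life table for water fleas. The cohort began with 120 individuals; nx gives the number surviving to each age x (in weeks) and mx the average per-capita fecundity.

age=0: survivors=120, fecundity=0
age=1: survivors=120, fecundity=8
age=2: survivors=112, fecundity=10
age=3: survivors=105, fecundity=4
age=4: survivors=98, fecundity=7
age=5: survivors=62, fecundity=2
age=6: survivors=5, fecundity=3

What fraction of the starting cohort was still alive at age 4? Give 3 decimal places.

l_4 = n_4/n_0 = 98/120 = 0.816667… → 0.817

0.817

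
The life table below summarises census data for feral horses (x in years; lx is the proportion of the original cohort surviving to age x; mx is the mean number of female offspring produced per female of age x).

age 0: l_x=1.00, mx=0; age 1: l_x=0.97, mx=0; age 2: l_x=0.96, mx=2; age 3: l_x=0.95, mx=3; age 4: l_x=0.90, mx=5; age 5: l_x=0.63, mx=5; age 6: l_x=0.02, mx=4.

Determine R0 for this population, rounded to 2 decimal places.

12.50

lx·mx by age: 0, 0, 1.92, 2.85, 4.5, 3.15, 0.08
R0 = Σ lx·mx = 12.5 → 12.50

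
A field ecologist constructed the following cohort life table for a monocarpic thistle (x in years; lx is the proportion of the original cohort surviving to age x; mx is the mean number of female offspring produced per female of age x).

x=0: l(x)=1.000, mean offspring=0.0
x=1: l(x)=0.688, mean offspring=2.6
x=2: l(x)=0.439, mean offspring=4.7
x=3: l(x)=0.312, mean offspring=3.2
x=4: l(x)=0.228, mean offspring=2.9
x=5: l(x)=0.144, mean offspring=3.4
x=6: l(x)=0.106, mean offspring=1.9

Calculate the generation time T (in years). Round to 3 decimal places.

lx·mx: 0, 1.7888, 2.0633, 0.9984, 0.6612, 0.4896, 0.2014 → R0 = 6.2027
x·lx·mx: 0, 1.7888, 4.1266, 2.9952, 2.6448, 2.448, 1.2084 → Σ = 15.2118
T = 15.2118 / 6.2027 = 2.452448… → 2.452

2.452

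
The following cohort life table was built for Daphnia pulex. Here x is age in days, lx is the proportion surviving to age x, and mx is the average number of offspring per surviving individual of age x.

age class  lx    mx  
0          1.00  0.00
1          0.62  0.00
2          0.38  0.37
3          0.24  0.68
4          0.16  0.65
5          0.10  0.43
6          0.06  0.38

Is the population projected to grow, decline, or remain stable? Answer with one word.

R0 = Σ lx·mx = 0 + 0 + 0.1406 + 0.1632 + 0.104 + 0.043 + 0.0228 = 0.4736
R0 < 1, so the population is declining.

declining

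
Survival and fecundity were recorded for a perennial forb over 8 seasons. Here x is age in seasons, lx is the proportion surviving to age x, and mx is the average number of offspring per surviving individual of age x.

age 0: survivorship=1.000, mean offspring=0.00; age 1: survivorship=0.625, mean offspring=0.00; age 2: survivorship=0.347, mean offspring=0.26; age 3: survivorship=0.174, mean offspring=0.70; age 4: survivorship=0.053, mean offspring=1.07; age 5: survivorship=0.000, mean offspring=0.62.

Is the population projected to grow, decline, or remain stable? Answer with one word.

R0 = Σ lx·mx = 0 + 0 + 0.09022 + 0.1218 + 0.05671 + 0 = 0.26873
R0 < 1, so the population is declining.

declining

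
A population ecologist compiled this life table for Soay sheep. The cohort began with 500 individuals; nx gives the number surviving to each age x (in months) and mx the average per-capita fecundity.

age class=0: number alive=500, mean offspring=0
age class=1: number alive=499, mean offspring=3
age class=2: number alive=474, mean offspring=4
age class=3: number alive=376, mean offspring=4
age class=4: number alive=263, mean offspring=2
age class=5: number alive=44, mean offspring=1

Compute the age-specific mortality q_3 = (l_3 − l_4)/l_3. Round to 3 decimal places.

lx = nx/n0 = nx/500: 1, 0.998, 0.948, 0.752, 0.526, 0.088
q_3 = (l_3 − l_4) / l_3 = (0.752 − 0.526) / 0.752
     = 0.226 / 0.752 = 0.300532… → 0.301

0.301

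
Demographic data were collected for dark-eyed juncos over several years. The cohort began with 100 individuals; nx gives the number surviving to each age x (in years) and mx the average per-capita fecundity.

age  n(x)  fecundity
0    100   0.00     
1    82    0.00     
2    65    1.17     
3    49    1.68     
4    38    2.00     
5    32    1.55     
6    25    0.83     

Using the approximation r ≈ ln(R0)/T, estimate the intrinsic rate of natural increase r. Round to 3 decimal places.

0.316

lx = nx/n0 = nx/100: 1, 0.82, 0.65, 0.49, 0.38, 0.32, 0.25
R0 = Σ lx·mx = 0 + 0 + 0.7605 + 0.8232 + 0.76 + 0.496 + 0.2075 = 3.0472
Σ x·lx·mx = 10.7556; T = 10.7556/3.0472 = 3.52967…
r ≈ ln(R0)/T = ln(3.0472)/3.52967… = 0.31567… → 0.316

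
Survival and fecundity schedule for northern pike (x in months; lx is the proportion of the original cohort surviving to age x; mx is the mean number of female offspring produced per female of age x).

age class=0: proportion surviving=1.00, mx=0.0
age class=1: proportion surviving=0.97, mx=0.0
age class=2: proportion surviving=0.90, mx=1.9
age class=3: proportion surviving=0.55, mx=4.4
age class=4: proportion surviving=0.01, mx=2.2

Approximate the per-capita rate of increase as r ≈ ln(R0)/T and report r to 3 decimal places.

0.549

R0 = Σ lx·mx = 0 + 0 + 1.71 + 2.42 + 0.022 = 4.152
Σ x·lx·mx = 10.768; T = 10.768/4.152 = 2.59345…
r ≈ ln(R0)/T = ln(4.152)/2.59345… = 0.54892… → 0.549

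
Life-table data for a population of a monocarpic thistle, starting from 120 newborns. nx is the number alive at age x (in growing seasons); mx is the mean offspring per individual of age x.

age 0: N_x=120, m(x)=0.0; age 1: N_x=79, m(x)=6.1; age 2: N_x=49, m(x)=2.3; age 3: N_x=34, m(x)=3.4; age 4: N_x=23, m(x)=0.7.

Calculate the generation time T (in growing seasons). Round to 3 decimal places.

lx = nx/n0 = nx/120: 1, 0.65833…, 0.40833…, 0.28333…, 0.19167…
lx·mx: 0, 4.015833…, 0.939167…, 0.963333…, 0.134167… → R0 = 6.0525…
x·lx·mx: 0, 4.015833…, 1.878333…, 2.89…, 0.536667… → Σ = 9.320833…
T = 9.320833… / 6.0525… = 1.539997… → 1.540

1.540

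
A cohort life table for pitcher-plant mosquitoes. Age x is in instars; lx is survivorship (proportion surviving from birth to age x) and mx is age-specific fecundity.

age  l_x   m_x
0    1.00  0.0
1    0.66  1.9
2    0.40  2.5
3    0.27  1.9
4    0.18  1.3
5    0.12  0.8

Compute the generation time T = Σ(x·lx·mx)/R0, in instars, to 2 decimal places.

2.00

lx·mx: 0, 1.254, 1, 0.513, 0.234, 0.096 → R0 = 3.097
x·lx·mx: 0, 1.254, 2, 1.539, 0.936, 0.48 → Σ = 6.209
T = 6.209 / 3.097 = 2.004843… → 2.00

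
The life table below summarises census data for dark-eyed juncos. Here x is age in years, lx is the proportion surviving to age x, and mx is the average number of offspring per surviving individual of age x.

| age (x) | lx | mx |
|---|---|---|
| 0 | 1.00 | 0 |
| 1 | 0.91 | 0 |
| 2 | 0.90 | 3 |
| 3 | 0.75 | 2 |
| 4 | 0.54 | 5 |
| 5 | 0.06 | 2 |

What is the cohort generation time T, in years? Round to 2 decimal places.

3.03

lx·mx: 0, 0, 2.7, 1.5, 2.7, 0.12 → R0 = 7.02
x·lx·mx: 0, 0, 5.4, 4.5, 10.8, 0.6 → Σ = 21.3
T = 21.3 / 7.02 = 3.034188… → 3.03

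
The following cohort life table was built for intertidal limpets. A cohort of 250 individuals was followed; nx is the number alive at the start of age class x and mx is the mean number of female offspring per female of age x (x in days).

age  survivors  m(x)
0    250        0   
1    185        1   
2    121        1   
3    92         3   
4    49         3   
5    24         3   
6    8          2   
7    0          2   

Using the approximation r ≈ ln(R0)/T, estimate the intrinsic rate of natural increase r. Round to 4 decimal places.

lx = nx/n0 = nx/250: 1, 0.74, 0.484, 0.368, 0.196, 0.096, 0.032, 0
R0 = Σ lx·mx = 0 + 0.74 + 0.484 + 1.104 + 0.588 + 0.288 + 0.064 + 0 = 3.268
Σ x·lx·mx = 9.196; T = 9.196/3.268 = 2.81395…
r ≈ ln(R0)/T = ln(3.268)/2.81395… = 0.420824… → 0.4208

0.4208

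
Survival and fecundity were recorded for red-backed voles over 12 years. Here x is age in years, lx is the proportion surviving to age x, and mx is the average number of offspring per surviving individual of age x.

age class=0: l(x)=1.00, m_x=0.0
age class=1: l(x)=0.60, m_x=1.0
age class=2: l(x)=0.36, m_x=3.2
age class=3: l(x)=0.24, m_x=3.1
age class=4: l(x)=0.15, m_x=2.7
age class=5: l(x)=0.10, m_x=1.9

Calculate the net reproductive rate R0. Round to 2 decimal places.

3.09

lx·mx by age: 0, 0.6, 1.152, 0.744, 0.405, 0.19
R0 = Σ lx·mx = 3.091 → 3.09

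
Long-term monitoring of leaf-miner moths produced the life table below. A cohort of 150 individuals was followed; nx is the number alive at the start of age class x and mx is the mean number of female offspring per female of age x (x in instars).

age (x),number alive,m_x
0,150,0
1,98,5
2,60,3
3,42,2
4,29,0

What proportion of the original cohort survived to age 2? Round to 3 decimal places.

l_2 = n_2/n_0 = 60/150 = 0.4 → 0.400

0.400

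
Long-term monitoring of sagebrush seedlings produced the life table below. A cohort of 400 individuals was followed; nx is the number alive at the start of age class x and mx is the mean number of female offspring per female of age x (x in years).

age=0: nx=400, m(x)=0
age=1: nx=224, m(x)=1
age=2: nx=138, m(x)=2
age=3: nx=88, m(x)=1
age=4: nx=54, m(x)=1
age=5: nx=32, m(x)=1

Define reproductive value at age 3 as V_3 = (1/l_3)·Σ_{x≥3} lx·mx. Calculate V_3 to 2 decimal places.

lx = nx/n0 = nx/400: 1, 0.56, 0.345, 0.22, 0.135, 0.08
lx·mx for x ≥ 3: 0.22, 0.135, 0.08 → sum = 0.435
V_3 = 0.435 / l_3 = 0.435 / 0.22 = 1.977273… → 1.98

1.98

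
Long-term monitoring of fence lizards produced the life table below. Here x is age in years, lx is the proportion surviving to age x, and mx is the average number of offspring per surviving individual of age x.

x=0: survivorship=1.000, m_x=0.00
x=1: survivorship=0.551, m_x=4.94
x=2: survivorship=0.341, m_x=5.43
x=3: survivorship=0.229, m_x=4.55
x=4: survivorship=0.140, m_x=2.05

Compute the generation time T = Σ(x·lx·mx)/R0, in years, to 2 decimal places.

lx·mx: 0, 2.72194, 1.85163, 1.04195, 0.287 → R0 = 5.90252
x·lx·mx: 0, 2.72194, 3.70326, 3.12585, 1.148 → Σ = 10.69905
T = 10.69905 / 5.90252 = 1.812624… → 1.81

1.81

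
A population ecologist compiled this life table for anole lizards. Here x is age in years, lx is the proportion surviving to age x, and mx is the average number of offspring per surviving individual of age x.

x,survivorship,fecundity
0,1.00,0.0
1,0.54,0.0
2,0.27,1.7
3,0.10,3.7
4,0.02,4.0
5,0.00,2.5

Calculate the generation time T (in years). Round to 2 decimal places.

2.58

lx·mx: 0, 0, 0.459, 0.37, 0.08, 0 → R0 = 0.909
x·lx·mx: 0, 0, 0.918, 1.11, 0.32, 0 → Σ = 2.348
T = 2.348 / 0.909 = 2.583058… → 2.58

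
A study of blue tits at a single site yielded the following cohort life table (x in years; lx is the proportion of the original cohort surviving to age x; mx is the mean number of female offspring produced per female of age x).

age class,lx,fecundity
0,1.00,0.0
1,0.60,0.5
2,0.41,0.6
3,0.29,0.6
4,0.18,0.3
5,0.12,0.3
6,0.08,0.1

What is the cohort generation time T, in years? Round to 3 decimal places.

2.149

lx·mx: 0, 0.3, 0.246, 0.174, 0.054, 0.036, 0.008 → R0 = 0.818
x·lx·mx: 0, 0.3, 0.492, 0.522, 0.216, 0.18, 0.048 → Σ = 1.758
T = 1.758 / 0.818 = 2.149144… → 2.149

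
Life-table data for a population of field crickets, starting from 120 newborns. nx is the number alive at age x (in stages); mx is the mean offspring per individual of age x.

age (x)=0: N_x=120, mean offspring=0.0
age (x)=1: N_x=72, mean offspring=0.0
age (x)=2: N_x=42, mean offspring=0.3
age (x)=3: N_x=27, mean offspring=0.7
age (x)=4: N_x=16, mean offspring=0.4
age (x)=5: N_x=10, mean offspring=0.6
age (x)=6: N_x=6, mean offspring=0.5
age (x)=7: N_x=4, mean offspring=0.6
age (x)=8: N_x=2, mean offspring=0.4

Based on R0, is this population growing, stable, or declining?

lx = nx/n0 = nx/120: 1, 0.6, 0.35, 0.225, 0.13333…, 0.08333…, 0.05, 0.03333…, 0.01667…
R0 = Σ lx·mx = 0 + 0 + 0.105 + 0.1575 + 0.053333… + 0.05… + 0.025 + 0.02… + 0.006667… = 0.4175…
R0 < 1, so the population is declining.

declining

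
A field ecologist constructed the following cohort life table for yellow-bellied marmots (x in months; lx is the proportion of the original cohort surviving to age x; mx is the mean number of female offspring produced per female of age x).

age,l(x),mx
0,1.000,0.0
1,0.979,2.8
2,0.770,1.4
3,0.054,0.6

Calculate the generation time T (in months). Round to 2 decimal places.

lx·mx: 0, 2.7412, 1.078, 0.0324 → R0 = 3.8516
x·lx·mx: 0, 2.7412, 2.156, 0.0972 → Σ = 4.9944
T = 4.9944 / 3.8516 = 1.296708… → 1.30

1.30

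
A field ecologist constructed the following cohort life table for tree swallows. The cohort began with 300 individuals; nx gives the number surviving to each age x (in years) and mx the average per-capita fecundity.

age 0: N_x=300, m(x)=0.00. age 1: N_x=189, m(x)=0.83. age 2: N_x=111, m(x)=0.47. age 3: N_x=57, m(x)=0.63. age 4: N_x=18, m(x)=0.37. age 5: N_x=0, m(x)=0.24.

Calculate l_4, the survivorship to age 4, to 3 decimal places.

l_4 = n_4/n_0 = 18/300 = 0.06 → 0.060

0.060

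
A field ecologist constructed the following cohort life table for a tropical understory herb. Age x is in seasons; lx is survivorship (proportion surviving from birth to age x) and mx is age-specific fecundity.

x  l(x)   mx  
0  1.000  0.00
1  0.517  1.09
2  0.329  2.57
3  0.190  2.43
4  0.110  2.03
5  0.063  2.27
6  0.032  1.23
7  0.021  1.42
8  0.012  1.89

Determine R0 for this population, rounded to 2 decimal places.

lx·mx by age: 0, 0.56353, 0.84553, 0.4617, 0.2233, 0.14301, 0.03936, 0.02982, 0.02268
R0 = Σ lx·mx = 2.32893 → 2.33

2.33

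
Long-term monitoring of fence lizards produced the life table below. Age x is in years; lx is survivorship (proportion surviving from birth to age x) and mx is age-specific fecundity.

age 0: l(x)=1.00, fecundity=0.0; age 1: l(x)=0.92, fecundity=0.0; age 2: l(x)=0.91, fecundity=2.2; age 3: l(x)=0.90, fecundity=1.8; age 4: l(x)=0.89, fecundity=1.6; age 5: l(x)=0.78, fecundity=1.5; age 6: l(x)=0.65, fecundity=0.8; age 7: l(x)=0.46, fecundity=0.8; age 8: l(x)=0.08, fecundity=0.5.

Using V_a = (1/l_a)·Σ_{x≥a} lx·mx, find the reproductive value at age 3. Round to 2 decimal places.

lx·mx for x ≥ 3: 1.62, 1.424, 1.17, 0.52, 0.368, 0.04 → sum = 5.142
V_3 = 5.142 / l_3 = 5.142 / 0.9 = 5.713333… → 5.71

5.71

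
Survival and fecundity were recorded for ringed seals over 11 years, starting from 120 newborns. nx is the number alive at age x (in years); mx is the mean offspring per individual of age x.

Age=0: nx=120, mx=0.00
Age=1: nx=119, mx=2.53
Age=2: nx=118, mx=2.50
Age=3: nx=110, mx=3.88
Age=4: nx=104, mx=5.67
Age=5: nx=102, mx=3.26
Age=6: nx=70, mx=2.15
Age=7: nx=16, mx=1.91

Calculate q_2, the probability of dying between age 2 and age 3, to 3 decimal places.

0.068

lx = nx/n0 = nx/120: 1, 0.99167…, 0.98333…, 0.91667…, 0.86667…, 0.85, 0.58333…, 0.13333…
q_2 = (l_2 − l_3) / l_2 = (0.983333… − 0.916667…) / 0.983333…
     = 0.066667… / 0.983333… = 0.067797… → 0.068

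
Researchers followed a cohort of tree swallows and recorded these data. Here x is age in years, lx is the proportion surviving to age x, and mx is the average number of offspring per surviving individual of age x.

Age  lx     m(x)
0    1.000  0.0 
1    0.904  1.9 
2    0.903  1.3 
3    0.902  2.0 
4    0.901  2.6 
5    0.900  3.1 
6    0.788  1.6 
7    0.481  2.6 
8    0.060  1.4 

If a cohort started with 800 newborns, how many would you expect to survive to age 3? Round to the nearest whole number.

722

Expected survivors = N0 · l_3 = 800 × 0.902 = 721.6 → 722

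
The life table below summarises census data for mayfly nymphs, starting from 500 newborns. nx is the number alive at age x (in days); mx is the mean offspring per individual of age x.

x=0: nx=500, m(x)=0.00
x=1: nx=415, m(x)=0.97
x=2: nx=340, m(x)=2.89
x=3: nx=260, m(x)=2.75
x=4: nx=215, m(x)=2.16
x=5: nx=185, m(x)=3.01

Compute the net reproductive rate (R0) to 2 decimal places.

lx = nx/n0 = nx/500: 1, 0.83, 0.68, 0.52, 0.43, 0.37
lx·mx by age: 0, 0.8051, 1.9652, 1.43, 0.9288, 1.1137
R0 = Σ lx·mx = 6.2428 → 6.24

6.24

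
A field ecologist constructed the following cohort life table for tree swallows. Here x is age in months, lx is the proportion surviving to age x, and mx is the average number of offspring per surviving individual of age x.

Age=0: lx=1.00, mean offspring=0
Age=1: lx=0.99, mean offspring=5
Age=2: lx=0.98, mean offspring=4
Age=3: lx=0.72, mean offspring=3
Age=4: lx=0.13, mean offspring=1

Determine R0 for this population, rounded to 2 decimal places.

11.16

lx·mx by age: 0, 4.95, 3.92, 2.16, 0.13
R0 = Σ lx·mx = 11.16 → 11.16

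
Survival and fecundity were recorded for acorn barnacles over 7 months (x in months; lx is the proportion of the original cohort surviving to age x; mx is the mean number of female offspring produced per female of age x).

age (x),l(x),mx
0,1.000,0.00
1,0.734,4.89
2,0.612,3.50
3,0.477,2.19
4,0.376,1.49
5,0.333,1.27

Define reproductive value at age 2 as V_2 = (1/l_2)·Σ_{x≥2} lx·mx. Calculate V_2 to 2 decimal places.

6.81

lx·mx for x ≥ 2: 2.142, 1.04463, 0.56024, 0.42291 → sum = 4.16978
V_2 = 4.16978 / l_2 = 4.16978 / 0.612 = 6.813366… → 6.81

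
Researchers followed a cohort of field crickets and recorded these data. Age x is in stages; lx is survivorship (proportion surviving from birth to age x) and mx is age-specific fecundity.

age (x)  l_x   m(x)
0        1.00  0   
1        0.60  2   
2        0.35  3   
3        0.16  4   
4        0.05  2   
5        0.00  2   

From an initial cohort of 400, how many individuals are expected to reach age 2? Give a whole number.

140

Expected survivors = N0 · l_2 = 400 × 0.35 = 140 → 140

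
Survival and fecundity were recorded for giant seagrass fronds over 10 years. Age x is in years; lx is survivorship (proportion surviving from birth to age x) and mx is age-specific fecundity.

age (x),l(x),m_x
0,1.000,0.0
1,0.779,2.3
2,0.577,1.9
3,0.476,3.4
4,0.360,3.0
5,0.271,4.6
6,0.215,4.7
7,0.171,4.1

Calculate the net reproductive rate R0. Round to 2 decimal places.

8.54

lx·mx by age: 0, 1.7917, 1.0963, 1.6184, 1.08, 1.2466, 1.0105, 0.7011
R0 = Σ lx·mx = 8.5446 → 8.54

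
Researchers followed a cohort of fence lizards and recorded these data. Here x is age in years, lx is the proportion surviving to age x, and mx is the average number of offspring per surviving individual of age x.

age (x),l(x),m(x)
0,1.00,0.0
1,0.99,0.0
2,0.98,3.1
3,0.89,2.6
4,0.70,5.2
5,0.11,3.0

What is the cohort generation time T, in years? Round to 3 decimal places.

3.135

lx·mx: 0, 0, 3.038, 2.314, 3.64, 0.33 → R0 = 9.322
x·lx·mx: 0, 0, 6.076, 6.942, 14.56, 1.65 → Σ = 29.228
T = 29.228 / 9.322 = 3.135379… → 3.135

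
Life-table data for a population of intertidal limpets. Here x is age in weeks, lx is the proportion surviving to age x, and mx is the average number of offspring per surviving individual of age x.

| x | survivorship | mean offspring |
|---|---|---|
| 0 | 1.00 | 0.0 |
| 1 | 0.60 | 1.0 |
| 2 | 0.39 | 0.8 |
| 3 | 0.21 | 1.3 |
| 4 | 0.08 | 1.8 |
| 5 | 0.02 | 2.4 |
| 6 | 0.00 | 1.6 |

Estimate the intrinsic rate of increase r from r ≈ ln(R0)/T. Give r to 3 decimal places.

R0 = Σ lx·mx = 0 + 0.6 + 0.312 + 0.273 + 0.144 + 0.048 + 0 = 1.377
Σ x·lx·mx = 2.859; T = 2.859/1.377 = 2.07625…
r ≈ ln(R0)/T = ln(1.377)/2.07625… = 0.15408… → 0.154

0.154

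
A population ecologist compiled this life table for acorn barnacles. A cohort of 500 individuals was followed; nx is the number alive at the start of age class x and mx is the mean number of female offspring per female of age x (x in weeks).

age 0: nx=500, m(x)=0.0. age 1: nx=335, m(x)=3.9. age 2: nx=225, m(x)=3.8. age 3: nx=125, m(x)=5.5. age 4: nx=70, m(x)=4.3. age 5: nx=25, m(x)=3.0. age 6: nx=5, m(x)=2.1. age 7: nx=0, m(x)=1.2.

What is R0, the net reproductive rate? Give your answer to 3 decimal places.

lx = nx/n0 = nx/500: 1, 0.67, 0.45, 0.25, 0.14, 0.05, 0.01, 0
lx·mx by age: 0, 2.613, 1.71, 1.375, 0.602, 0.15, 0.021, 0
R0 = Σ lx·mx = 6.471 → 6.471

6.471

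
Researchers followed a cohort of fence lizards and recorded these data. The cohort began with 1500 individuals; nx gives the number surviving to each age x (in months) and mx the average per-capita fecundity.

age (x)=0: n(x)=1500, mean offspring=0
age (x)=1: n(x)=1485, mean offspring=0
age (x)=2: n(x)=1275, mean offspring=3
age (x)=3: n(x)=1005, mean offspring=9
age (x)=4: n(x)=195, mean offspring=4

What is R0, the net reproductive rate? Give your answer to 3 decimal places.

lx = nx/n0 = nx/1500: 1, 0.99, 0.85, 0.67, 0.13
lx·mx by age: 0, 0, 2.55, 6.03, 0.52
R0 = Σ lx·mx = 9.1 → 9.100

9.100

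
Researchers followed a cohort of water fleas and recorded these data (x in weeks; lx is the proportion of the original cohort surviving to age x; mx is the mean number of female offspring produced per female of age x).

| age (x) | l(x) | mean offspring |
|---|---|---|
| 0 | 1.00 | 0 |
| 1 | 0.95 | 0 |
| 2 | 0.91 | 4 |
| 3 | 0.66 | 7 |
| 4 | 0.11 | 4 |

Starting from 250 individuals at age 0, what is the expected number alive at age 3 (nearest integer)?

165

Expected survivors = N0 · l_3 = 250 × 0.66 = 165 → 165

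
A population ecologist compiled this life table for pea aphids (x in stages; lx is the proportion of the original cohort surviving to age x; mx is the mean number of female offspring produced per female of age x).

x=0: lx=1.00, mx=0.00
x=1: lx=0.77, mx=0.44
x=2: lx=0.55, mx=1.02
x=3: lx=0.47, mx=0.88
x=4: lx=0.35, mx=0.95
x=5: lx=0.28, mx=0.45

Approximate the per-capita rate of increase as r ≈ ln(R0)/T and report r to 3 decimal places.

0.217

R0 = Σ lx·mx = 0 + 0.3388 + 0.561 + 0.4136 + 0.3325 + 0.126 = 1.7719
Σ x·lx·mx = 4.6616; T = 4.6616/1.7719 = 2.63085…
r ≈ ln(R0)/T = ln(1.7719)/2.63085… = 0.21744… → 0.217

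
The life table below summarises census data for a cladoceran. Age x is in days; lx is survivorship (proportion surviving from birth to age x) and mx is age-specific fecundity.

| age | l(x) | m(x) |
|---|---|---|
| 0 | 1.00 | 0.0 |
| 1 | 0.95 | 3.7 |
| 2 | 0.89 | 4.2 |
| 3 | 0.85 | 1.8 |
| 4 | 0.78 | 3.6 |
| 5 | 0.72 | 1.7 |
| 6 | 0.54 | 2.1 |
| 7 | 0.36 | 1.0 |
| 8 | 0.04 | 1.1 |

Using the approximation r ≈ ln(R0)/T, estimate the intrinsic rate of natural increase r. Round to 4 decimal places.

0.8974

R0 = Σ lx·mx = 0 + 3.515 + 3.738 + 1.53 + 2.808 + 1.224 + 1.134 + 0.36 + 0.044 = 14.353
Σ x·lx·mx = 42.609; T = 42.609/14.353 = 2.96865…
r ≈ ln(R0)/T = ln(14.353)/2.96865… = 0.897364… → 0.8974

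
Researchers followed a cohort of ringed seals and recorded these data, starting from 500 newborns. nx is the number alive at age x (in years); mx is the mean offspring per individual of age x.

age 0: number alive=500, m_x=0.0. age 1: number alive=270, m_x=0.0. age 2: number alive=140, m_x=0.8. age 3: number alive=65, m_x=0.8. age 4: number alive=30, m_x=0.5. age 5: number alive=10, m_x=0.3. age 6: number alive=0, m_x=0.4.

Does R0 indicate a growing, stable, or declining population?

declining

lx = nx/n0 = nx/500: 1, 0.54, 0.28, 0.13, 0.06, 0.02, 0
R0 = Σ lx·mx = 0 + 0 + 0.224 + 0.104 + 0.03 + 0.006 + 0 = 0.364
R0 < 1, so the population is declining.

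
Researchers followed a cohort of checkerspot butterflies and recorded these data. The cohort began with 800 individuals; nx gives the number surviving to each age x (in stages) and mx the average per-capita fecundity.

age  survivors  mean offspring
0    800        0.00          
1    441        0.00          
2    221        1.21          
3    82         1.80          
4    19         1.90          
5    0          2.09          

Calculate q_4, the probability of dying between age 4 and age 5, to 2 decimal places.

lx = nx/n0 = nx/800: 1, 0.55125, 0.27625, 0.1025, 0.02375, 0
q_4 = (l_4 − l_5) / l_4 = (0.02375 − 0) / 0.02375
     = 0.02375 / 0.02375 = 1 → 1.00

1.00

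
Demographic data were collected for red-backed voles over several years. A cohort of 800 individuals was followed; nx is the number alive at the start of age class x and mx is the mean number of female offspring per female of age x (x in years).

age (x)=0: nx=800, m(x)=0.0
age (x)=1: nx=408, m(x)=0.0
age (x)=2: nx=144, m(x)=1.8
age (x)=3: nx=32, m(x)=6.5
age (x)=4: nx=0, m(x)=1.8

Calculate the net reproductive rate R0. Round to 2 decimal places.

0.58

lx = nx/n0 = nx/800: 1, 0.51, 0.18, 0.04, 0
lx·mx by age: 0, 0, 0.324, 0.26, 0
R0 = Σ lx·mx = 0.584 → 0.58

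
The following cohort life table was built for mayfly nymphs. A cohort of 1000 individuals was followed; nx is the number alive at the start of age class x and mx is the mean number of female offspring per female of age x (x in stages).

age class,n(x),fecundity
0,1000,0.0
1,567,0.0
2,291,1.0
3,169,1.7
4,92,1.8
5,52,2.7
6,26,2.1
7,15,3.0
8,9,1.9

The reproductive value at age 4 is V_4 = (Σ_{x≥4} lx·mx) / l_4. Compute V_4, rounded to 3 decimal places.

4.595

lx = nx/n0 = nx/1000: 1, 0.567, 0.291, 0.169, 0.092, 0.052, 0.026, 0.015, 0.009
lx·mx for x ≥ 4: 0.1656, 0.1404, 0.0546, 0.045, 0.0171 → sum = 0.4227
V_4 = 0.4227 / l_4 = 0.4227 / 0.092 = 4.594565… → 4.595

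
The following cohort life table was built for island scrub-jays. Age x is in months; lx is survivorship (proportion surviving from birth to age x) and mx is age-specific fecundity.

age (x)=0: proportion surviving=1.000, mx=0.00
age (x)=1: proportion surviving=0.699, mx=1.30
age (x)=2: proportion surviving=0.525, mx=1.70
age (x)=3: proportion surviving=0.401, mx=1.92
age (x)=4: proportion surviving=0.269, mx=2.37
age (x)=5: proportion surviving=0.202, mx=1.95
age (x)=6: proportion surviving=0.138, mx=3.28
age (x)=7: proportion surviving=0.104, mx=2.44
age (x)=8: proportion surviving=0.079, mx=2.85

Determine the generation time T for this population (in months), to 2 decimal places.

lx·mx: 0, 0.9087, 0.8925, 0.76992, 0.63753, 0.3939, 0.45264, 0.25376, 0.22515 → R0 = 4.5341
x·lx·mx: 0, 0.9087, 1.785, 2.30976, 2.55012, 1.9695, 2.71584, 1.77632, 1.8012 → Σ = 15.81644
T = 15.81644 / 4.5341 = 3.488331… → 3.49

3.49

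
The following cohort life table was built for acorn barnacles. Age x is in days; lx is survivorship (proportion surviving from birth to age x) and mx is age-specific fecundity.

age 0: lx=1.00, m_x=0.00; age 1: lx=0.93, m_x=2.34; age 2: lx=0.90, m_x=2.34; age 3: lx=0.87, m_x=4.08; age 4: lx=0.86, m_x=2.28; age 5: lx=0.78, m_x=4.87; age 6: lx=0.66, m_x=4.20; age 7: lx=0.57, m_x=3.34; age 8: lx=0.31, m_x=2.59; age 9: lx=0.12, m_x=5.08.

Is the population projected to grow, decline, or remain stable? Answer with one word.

R0 = Σ lx·mx = 0 + 2.1762 + 2.106 + 3.5496 + 1.9608 + 3.7986 + 2.772 + 1.9038 + 0.8029 + 0.6096 = 19.6795
R0 > 1, so the population is growing.

growing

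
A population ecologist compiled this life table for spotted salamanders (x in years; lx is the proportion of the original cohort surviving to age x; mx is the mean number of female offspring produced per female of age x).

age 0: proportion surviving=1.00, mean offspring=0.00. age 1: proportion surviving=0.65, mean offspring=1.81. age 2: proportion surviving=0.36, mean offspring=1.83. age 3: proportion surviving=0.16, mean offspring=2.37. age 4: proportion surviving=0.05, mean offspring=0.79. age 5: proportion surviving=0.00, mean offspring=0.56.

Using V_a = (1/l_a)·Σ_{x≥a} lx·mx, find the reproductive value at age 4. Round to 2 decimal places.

0.79

lx·mx for x ≥ 4: 0.0395, 0 → sum = 0.0395
V_4 = 0.0395 / l_4 = 0.0395 / 0.05 = 0.79 → 0.79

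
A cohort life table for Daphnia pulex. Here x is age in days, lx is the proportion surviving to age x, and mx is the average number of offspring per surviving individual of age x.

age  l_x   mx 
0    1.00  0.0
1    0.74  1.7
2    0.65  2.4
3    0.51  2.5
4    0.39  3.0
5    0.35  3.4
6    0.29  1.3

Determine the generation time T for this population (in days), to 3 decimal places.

3.089

lx·mx: 0, 1.258, 1.56, 1.275, 1.17, 1.19, 0.377 → R0 = 6.83
x·lx·mx: 0, 1.258, 3.12, 3.825, 4.68, 5.95, 2.262 → Σ = 21.095
T = 21.095 / 6.83 = 3.08858… → 3.089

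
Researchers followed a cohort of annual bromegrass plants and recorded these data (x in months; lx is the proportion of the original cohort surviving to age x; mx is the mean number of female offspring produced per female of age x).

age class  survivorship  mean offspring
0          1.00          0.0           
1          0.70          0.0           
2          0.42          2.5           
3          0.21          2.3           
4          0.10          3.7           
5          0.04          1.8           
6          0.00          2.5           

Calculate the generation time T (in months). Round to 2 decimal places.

2.73

lx·mx: 0, 0, 1.05, 0.483, 0.37, 0.072, 0 → R0 = 1.975
x·lx·mx: 0, 0, 2.1, 1.449, 1.48, 0.36, 0 → Σ = 5.389
T = 5.389 / 1.975 = 2.728608… → 2.73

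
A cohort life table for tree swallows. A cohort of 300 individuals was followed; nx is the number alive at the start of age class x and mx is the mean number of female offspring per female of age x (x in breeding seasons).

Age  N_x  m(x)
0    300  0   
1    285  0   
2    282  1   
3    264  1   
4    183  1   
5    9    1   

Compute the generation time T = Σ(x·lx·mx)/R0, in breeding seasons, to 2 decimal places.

lx = nx/n0 = nx/300: 1, 0.95, 0.94, 0.88, 0.61, 0.03
lx·mx: 0, 0, 0.94, 0.88, 0.61, 0.03 → R0 = 2.46
x·lx·mx: 0, 0, 1.88, 2.64, 2.44, 0.15 → Σ = 7.11
T = 7.11 / 2.46 = 2.890244… → 2.89

2.89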